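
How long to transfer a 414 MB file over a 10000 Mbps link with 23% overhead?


Effective throughput = 10000 * (1 - 23/100) = 7700 Mbps
File size in Mb = 414 * 8 = 3312 Mb
Time = 3312 / 7700
Time = 0.4301 seconds


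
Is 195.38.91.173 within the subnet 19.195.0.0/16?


Subnet network: 19.195.0.0
Test IP AND mask: 195.38.0.0
No, 195.38.91.173 is not in 19.195.0.0/16


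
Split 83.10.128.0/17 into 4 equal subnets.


New prefix = 17 + 2 = 19
Each subnet has 8192 addresses
  83.10.128.0/19
  83.10.160.0/19
  83.10.192.0/19
  83.10.224.0/19
Subnets: 83.10.128.0/19, 83.10.160.0/19, 83.10.192.0/19, 83.10.224.0/19


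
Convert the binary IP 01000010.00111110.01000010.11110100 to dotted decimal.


01000010 = 66
00111110 = 62
01000010 = 66
11110100 = 244
IP: 66.62.66.244


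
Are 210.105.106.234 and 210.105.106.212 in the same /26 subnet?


Mask: 255.255.255.192
210.105.106.234 AND mask = 210.105.106.192
210.105.106.212 AND mask = 210.105.106.192
Yes, same subnet (210.105.106.192)


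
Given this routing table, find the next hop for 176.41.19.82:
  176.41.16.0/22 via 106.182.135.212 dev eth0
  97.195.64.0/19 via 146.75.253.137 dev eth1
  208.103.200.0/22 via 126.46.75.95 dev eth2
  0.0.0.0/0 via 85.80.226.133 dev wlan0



Longest prefix match for 176.41.19.82:
  /22 176.41.16.0: MATCH
  /19 97.195.64.0: no
  /22 208.103.200.0: no
  /0 0.0.0.0: MATCH
Selected: next-hop 106.182.135.212 via eth0 (matched /22)


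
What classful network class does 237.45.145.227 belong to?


First octet: 237
Binary: 11101101
1110xxxx -> Class D (224-239)
Class D (multicast), default mask N/A


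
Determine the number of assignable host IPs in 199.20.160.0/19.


Host bits = 32 - 19 = 13
Total addresses = 2^13 = 8192
Usable = total - 2 (network and broadcast)
Usable hosts: 8190


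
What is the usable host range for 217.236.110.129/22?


Network: 217.236.108.0
Broadcast: 217.236.111.255
First usable = network + 1
Last usable = broadcast - 1
Range: 217.236.108.1 to 217.236.111.254


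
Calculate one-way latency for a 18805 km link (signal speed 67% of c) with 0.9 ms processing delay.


Speed = 0.67 * 3e5 km/s = 201000 km/s
Propagation delay = 18805 / 201000 = 0.0936 s = 93.5572 ms
Processing delay = 0.9 ms
Total one-way latency = 94.4572 ms


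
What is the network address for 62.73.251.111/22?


IP:   00111110.01001001.11111011.01101111
Mask: 11111111.11111111.11111100.00000000
AND operation:
Net:  00111110.01001001.11111000.00000000
Network: 62.73.248.0/22


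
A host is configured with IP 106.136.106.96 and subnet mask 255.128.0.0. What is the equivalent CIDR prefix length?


Binary: 11111111.10000000.00000000.00000000
Count leading 1s
Prefix: /9


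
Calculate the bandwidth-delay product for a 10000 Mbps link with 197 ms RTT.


BDP = bandwidth * RTT
= 10000 Mbps * 197 ms
= 10000 * 1e6 * 197 / 1000 bits
= 1970000000 bits
= 246250000 bytes
= 240478.5156 KB
BDP = 1970000000 bits (246250000 bytes)


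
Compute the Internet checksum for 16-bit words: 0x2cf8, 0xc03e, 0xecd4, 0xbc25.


Sum all words (with carry folding):
+ 0x2cf8 = 0x2cf8
+ 0xc03e = 0xed36
+ 0xecd4 = 0xda0b
+ 0xbc25 = 0x9631
One's complement: ~0x9631
Checksum = 0x69ce


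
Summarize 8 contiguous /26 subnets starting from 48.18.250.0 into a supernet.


Original prefix: /26
Number of subnets: 8 = 2^3
New prefix = 26 - 3 = 23
Supernet: 48.18.250.0/23


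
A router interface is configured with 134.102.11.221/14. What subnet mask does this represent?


/14 means 14 network bits, 18 host bits
Binary: 11111111111111000000000000000000
Mask: 255.252.0.0


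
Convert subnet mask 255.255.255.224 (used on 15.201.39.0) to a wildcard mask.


Subnet mask: 255.255.255.224
Wildcard = 255.255.255.255 - subnet mask
255 - 255 = 0
255 - 255 = 0
255 - 255 = 0
255 - 224 = 31
Wildcard: 0.0.0.31


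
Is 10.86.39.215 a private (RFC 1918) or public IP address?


RFC 1918 private ranges:
  10.0.0.0/8 (10.0.0.0 - 10.255.255.255)
  172.16.0.0/12 (172.16.0.0 - 172.31.255.255)
  192.168.0.0/16 (192.168.0.0 - 192.168.255.255)
Private (in 10.0.0.0/8)


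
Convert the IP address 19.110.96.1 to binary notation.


19 = 00010011
110 = 01101110
96 = 01100000
1 = 00000001
Binary: 00010011.01101110.01100000.00000001


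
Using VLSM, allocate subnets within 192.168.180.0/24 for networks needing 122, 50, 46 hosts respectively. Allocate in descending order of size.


122 hosts -> /25 (126 usable): 192.168.180.0/25
50 hosts -> /26 (62 usable): 192.168.180.128/26
46 hosts -> /26 (62 usable): 192.168.180.192/26
Allocation: 192.168.180.0/25 (122 hosts, 126 usable); 192.168.180.128/26 (50 hosts, 62 usable); 192.168.180.192/26 (46 hosts, 62 usable)


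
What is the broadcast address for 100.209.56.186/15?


Network: 100.208.0.0/15
Host bits = 17
Set all host bits to 1:
Broadcast: 100.209.255.255


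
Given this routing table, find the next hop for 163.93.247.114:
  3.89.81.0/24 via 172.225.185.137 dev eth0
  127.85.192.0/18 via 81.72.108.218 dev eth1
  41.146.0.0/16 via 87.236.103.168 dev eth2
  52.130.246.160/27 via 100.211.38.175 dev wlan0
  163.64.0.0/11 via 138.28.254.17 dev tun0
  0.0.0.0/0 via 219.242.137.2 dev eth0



Longest prefix match for 163.93.247.114:
  /24 3.89.81.0: no
  /18 127.85.192.0: no
  /16 41.146.0.0: no
  /27 52.130.246.160: no
  /11 163.64.0.0: MATCH
  /0 0.0.0.0: MATCH
Selected: next-hop 138.28.254.17 via tun0 (matched /11)


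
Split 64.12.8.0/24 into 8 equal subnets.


New prefix = 24 + 3 = 27
Each subnet has 32 addresses
  64.12.8.0/27
  64.12.8.32/27
  64.12.8.64/27
  64.12.8.96/27
  64.12.8.128/27
  64.12.8.160/27
  64.12.8.192/27
  64.12.8.224/27
Subnets: 64.12.8.0/27, 64.12.8.32/27, 64.12.8.64/27, 64.12.8.96/27, 64.12.8.128/27, 64.12.8.160/27, 64.12.8.192/27, 64.12.8.224/27


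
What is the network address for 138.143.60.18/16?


IP:   10001010.10001111.00111100.00010010
Mask: 11111111.11111111.00000000.00000000
AND operation:
Net:  10001010.10001111.00000000.00000000
Network: 138.143.0.0/16


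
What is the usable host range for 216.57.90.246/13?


Network: 216.56.0.0
Broadcast: 216.63.255.255
First usable = network + 1
Last usable = broadcast - 1
Range: 216.56.0.1 to 216.63.255.254


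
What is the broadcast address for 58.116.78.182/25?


Network: 58.116.78.128/25
Host bits = 7
Set all host bits to 1:
Broadcast: 58.116.78.255


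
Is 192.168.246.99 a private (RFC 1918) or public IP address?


RFC 1918 private ranges:
  10.0.0.0/8 (10.0.0.0 - 10.255.255.255)
  172.16.0.0/12 (172.16.0.0 - 172.31.255.255)
  192.168.0.0/16 (192.168.0.0 - 192.168.255.255)
Private (in 192.168.0.0/16)


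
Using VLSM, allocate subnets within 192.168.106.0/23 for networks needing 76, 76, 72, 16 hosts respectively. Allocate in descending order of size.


76 hosts -> /25 (126 usable): 192.168.106.0/25
76 hosts -> /25 (126 usable): 192.168.106.128/25
72 hosts -> /25 (126 usable): 192.168.107.0/25
16 hosts -> /27 (30 usable): 192.168.107.128/27
Allocation: 192.168.106.0/25 (76 hosts, 126 usable); 192.168.106.128/25 (76 hosts, 126 usable); 192.168.107.0/25 (72 hosts, 126 usable); 192.168.107.128/27 (16 hosts, 30 usable)


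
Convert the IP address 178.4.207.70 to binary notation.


178 = 10110010
4 = 00000100
207 = 11001111
70 = 01000110
Binary: 10110010.00000100.11001111.01000110


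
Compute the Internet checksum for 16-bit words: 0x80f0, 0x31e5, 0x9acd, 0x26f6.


Sum all words (with carry folding):
+ 0x80f0 = 0x80f0
+ 0x31e5 = 0xb2d5
+ 0x9acd = 0x4da3
+ 0x26f6 = 0x7499
One's complement: ~0x7499
Checksum = 0x8b66


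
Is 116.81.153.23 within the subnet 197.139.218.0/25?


Subnet network: 197.139.218.0
Test IP AND mask: 116.81.153.0
No, 116.81.153.23 is not in 197.139.218.0/25


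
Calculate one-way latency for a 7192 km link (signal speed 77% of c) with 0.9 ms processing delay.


Speed = 0.77 * 3e5 km/s = 231000 km/s
Propagation delay = 7192 / 231000 = 0.0311 s = 31.1342 ms
Processing delay = 0.9 ms
Total one-way latency = 32.0342 ms


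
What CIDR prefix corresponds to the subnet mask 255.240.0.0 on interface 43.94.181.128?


Binary: 11111111.11110000.00000000.00000000
Count leading 1s
Prefix: /12


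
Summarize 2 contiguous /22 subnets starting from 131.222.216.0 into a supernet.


Original prefix: /22
Number of subnets: 2 = 2^1
New prefix = 22 - 1 = 21
Supernet: 131.222.216.0/21


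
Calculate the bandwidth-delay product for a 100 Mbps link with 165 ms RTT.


BDP = bandwidth * RTT
= 100 Mbps * 165 ms
= 100 * 1e6 * 165 / 1000 bits
= 16500000 bits
= 2062500 bytes
= 2014.1602 KB
BDP = 16500000 bits (2062500 bytes)


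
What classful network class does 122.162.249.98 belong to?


First octet: 122
Binary: 01111010
0xxxxxxx -> Class A (1-126)
Class A, default mask 255.0.0.0 (/8)


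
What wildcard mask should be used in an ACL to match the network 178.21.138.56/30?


Subnet mask: 255.255.255.252
Wildcard = 255.255.255.255 - subnet mask
255 - 255 = 0
255 - 255 = 0
255 - 255 = 0
255 - 252 = 3
Wildcard: 0.0.0.3


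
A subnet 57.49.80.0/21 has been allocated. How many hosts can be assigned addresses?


Host bits = 32 - 21 = 11
Total addresses = 2^11 = 2048
Usable = total - 2 (network and broadcast)
Usable hosts: 2046


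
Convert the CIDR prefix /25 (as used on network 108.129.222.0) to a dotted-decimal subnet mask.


/25 means 25 network bits, 7 host bits
Binary: 11111111111111111111111110000000
Mask: 255.255.255.128


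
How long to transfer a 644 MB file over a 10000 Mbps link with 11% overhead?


Effective throughput = 10000 * (1 - 11/100) = 8900 Mbps
File size in Mb = 644 * 8 = 5152 Mb
Time = 5152 / 8900
Time = 0.5789 seconds


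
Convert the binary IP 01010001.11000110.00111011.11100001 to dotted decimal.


01010001 = 81
11000110 = 198
00111011 = 59
11100001 = 225
IP: 81.198.59.225


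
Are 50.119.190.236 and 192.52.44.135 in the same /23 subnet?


Mask: 255.255.254.0
50.119.190.236 AND mask = 50.119.190.0
192.52.44.135 AND mask = 192.52.44.0
No, different subnets (50.119.190.0 vs 192.52.44.0)


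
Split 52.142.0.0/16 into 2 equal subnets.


New prefix = 16 + 1 = 17
Each subnet has 32768 addresses
  52.142.0.0/17
  52.142.128.0/17
Subnets: 52.142.0.0/17, 52.142.128.0/17


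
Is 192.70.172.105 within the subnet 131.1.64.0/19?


Subnet network: 131.1.64.0
Test IP AND mask: 192.70.160.0
No, 192.70.172.105 is not in 131.1.64.0/19


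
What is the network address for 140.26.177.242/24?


IP:   10001100.00011010.10110001.11110010
Mask: 11111111.11111111.11111111.00000000
AND operation:
Net:  10001100.00011010.10110001.00000000
Network: 140.26.177.0/24


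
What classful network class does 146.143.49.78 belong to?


First octet: 146
Binary: 10010010
10xxxxxx -> Class B (128-191)
Class B, default mask 255.255.0.0 (/16)


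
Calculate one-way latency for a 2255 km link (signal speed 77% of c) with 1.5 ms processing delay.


Speed = 0.77 * 3e5 km/s = 231000 km/s
Propagation delay = 2255 / 231000 = 0.0098 s = 9.7619 ms
Processing delay = 1.5 ms
Total one-way latency = 11.2619 ms


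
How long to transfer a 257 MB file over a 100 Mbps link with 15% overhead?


Effective throughput = 100 * (1 - 15/100) = 85 Mbps
File size in Mb = 257 * 8 = 2056 Mb
Time = 2056 / 85
Time = 24.1882 seconds


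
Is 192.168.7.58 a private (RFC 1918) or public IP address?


RFC 1918 private ranges:
  10.0.0.0/8 (10.0.0.0 - 10.255.255.255)
  172.16.0.0/12 (172.16.0.0 - 172.31.255.255)
  192.168.0.0/16 (192.168.0.0 - 192.168.255.255)
Private (in 192.168.0.0/16)


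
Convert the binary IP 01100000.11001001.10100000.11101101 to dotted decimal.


01100000 = 96
11001001 = 201
10100000 = 160
11101101 = 237
IP: 96.201.160.237


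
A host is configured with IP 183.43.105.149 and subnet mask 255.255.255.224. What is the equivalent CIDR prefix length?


Binary: 11111111.11111111.11111111.11100000
Count leading 1s
Prefix: /27


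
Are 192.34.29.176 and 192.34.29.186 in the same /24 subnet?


Mask: 255.255.255.0
192.34.29.176 AND mask = 192.34.29.0
192.34.29.186 AND mask = 192.34.29.0
Yes, same subnet (192.34.29.0)


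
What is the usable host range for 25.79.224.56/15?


Network: 25.78.0.0
Broadcast: 25.79.255.255
First usable = network + 1
Last usable = broadcast - 1
Range: 25.78.0.1 to 25.79.255.254


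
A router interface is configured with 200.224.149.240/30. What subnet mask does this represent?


/30 means 30 network bits, 2 host bits
Binary: 11111111111111111111111111111100
Mask: 255.255.255.252


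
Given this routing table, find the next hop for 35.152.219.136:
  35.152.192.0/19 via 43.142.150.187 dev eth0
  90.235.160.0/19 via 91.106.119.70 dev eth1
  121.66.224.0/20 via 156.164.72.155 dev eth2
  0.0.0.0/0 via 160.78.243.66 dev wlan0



Longest prefix match for 35.152.219.136:
  /19 35.152.192.0: MATCH
  /19 90.235.160.0: no
  /20 121.66.224.0: no
  /0 0.0.0.0: MATCH
Selected: next-hop 43.142.150.187 via eth0 (matched /19)


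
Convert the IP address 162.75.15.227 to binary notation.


162 = 10100010
75 = 01001011
15 = 00001111
227 = 11100011
Binary: 10100010.01001011.00001111.11100011


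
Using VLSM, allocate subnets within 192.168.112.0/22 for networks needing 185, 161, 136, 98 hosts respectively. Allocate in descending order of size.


185 hosts -> /24 (254 usable): 192.168.112.0/24
161 hosts -> /24 (254 usable): 192.168.113.0/24
136 hosts -> /24 (254 usable): 192.168.114.0/24
98 hosts -> /25 (126 usable): 192.168.115.0/25
Allocation: 192.168.112.0/24 (185 hosts, 254 usable); 192.168.113.0/24 (161 hosts, 254 usable); 192.168.114.0/24 (136 hosts, 254 usable); 192.168.115.0/25 (98 hosts, 126 usable)


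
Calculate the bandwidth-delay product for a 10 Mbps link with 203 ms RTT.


BDP = bandwidth * RTT
= 10 Mbps * 203 ms
= 10 * 1e6 * 203 / 1000 bits
= 2030000 bits
= 253750 bytes
= 247.8027 KB
BDP = 2030000 bits (253750 bytes)


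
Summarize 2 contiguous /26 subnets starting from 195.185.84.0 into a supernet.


Original prefix: /26
Number of subnets: 2 = 2^1
New prefix = 26 - 1 = 25
Supernet: 195.185.84.0/25


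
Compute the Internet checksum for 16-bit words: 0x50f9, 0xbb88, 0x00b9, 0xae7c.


Sum all words (with carry folding):
+ 0x50f9 = 0x50f9
+ 0xbb88 = 0x0c82
+ 0x00b9 = 0x0d3b
+ 0xae7c = 0xbbb7
One's complement: ~0xbbb7
Checksum = 0x4448


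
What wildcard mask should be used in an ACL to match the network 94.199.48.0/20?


Subnet mask: 255.255.240.0
Wildcard = 255.255.255.255 - subnet mask
255 - 255 = 0
255 - 255 = 0
255 - 240 = 15
255 - 0 = 255
Wildcard: 0.0.15.255


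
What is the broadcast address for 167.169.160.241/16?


Network: 167.169.0.0/16
Host bits = 16
Set all host bits to 1:
Broadcast: 167.169.255.255


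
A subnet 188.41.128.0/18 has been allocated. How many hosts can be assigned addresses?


Host bits = 32 - 18 = 14
Total addresses = 2^14 = 16384
Usable = total - 2 (network and broadcast)
Usable hosts: 16382


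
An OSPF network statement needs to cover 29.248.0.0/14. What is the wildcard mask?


Subnet mask: 255.252.0.0
Wildcard = 255.255.255.255 - subnet mask
255 - 255 = 0
255 - 252 = 3
255 - 0 = 255
255 - 0 = 255
Wildcard: 0.3.255.255


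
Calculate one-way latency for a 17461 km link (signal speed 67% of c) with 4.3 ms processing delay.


Speed = 0.67 * 3e5 km/s = 201000 km/s
Propagation delay = 17461 / 201000 = 0.0869 s = 86.8706 ms
Processing delay = 4.3 ms
Total one-way latency = 91.1706 ms


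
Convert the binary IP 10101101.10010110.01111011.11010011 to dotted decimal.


10101101 = 173
10010110 = 150
01111011 = 123
11010011 = 211
IP: 173.150.123.211


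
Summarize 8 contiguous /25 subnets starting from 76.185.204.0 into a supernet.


Original prefix: /25
Number of subnets: 8 = 2^3
New prefix = 25 - 3 = 22
Supernet: 76.185.204.0/22


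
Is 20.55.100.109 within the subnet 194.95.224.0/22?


Subnet network: 194.95.224.0
Test IP AND mask: 20.55.100.0
No, 20.55.100.109 is not in 194.95.224.0/22


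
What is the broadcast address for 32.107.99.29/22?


Network: 32.107.96.0/22
Host bits = 10
Set all host bits to 1:
Broadcast: 32.107.99.255


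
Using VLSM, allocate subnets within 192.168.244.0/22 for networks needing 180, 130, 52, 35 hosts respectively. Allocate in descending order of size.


180 hosts -> /24 (254 usable): 192.168.244.0/24
130 hosts -> /24 (254 usable): 192.168.245.0/24
52 hosts -> /26 (62 usable): 192.168.246.0/26
35 hosts -> /26 (62 usable): 192.168.246.64/26
Allocation: 192.168.244.0/24 (180 hosts, 254 usable); 192.168.245.0/24 (130 hosts, 254 usable); 192.168.246.0/26 (52 hosts, 62 usable); 192.168.246.64/26 (35 hosts, 62 usable)


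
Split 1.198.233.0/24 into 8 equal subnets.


New prefix = 24 + 3 = 27
Each subnet has 32 addresses
  1.198.233.0/27
  1.198.233.32/27
  1.198.233.64/27
  1.198.233.96/27
  1.198.233.128/27
  1.198.233.160/27
  1.198.233.192/27
  1.198.233.224/27
Subnets: 1.198.233.0/27, 1.198.233.32/27, 1.198.233.64/27, 1.198.233.96/27, 1.198.233.128/27, 1.198.233.160/27, 1.198.233.192/27, 1.198.233.224/27


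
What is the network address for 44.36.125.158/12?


IP:   00101100.00100100.01111101.10011110
Mask: 11111111.11110000.00000000.00000000
AND operation:
Net:  00101100.00100000.00000000.00000000
Network: 44.32.0.0/12


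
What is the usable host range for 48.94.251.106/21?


Network: 48.94.248.0
Broadcast: 48.94.255.255
First usable = network + 1
Last usable = broadcast - 1
Range: 48.94.248.1 to 48.94.255.254


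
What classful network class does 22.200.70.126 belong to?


First octet: 22
Binary: 00010110
0xxxxxxx -> Class A (1-126)
Class A, default mask 255.0.0.0 (/8)


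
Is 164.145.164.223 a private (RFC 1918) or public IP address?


RFC 1918 private ranges:
  10.0.0.0/8 (10.0.0.0 - 10.255.255.255)
  172.16.0.0/12 (172.16.0.0 - 172.31.255.255)
  192.168.0.0/16 (192.168.0.0 - 192.168.255.255)
Public (not in any RFC 1918 range)


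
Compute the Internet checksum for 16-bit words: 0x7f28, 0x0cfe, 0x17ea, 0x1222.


Sum all words (with carry folding):
+ 0x7f28 = 0x7f28
+ 0x0cfe = 0x8c26
+ 0x17ea = 0xa410
+ 0x1222 = 0xb632
One's complement: ~0xb632
Checksum = 0x49cd


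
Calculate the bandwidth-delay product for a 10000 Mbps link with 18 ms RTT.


BDP = bandwidth * RTT
= 10000 Mbps * 18 ms
= 10000 * 1e6 * 18 / 1000 bits
= 180000000 bits
= 22500000 bytes
= 21972.6562 KB
BDP = 180000000 bits (22500000 bytes)


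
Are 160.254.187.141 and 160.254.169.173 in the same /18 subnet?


Mask: 255.255.192.0
160.254.187.141 AND mask = 160.254.128.0
160.254.169.173 AND mask = 160.254.128.0
Yes, same subnet (160.254.128.0)


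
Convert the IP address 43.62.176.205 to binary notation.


43 = 00101011
62 = 00111110
176 = 10110000
205 = 11001101
Binary: 00101011.00111110.10110000.11001101


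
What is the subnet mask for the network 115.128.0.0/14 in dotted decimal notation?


/14 means 14 network bits, 18 host bits
Binary: 11111111111111000000000000000000
Mask: 255.252.0.0


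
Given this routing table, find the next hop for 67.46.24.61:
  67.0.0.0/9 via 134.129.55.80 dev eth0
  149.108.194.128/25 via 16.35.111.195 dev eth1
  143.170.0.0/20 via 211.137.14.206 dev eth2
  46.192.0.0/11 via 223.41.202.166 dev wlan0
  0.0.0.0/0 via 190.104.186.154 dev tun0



Longest prefix match for 67.46.24.61:
  /9 67.0.0.0: MATCH
  /25 149.108.194.128: no
  /20 143.170.0.0: no
  /11 46.192.0.0: no
  /0 0.0.0.0: MATCH
Selected: next-hop 134.129.55.80 via eth0 (matched /9)


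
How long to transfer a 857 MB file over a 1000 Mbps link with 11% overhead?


Effective throughput = 1000 * (1 - 11/100) = 890 Mbps
File size in Mb = 857 * 8 = 6856 Mb
Time = 6856 / 890
Time = 7.7034 seconds


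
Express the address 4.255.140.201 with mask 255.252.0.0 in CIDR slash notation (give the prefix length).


Binary: 11111111.11111100.00000000.00000000
Count leading 1s
Prefix: /14


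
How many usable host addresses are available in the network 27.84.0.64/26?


Host bits = 32 - 26 = 6
Total addresses = 2^6 = 64
Usable = total - 2 (network and broadcast)
Usable hosts: 62


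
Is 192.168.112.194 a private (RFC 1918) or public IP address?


RFC 1918 private ranges:
  10.0.0.0/8 (10.0.0.0 - 10.255.255.255)
  172.16.0.0/12 (172.16.0.0 - 172.31.255.255)
  192.168.0.0/16 (192.168.0.0 - 192.168.255.255)
Private (in 192.168.0.0/16)


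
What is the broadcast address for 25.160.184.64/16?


Network: 25.160.0.0/16
Host bits = 16
Set all host bits to 1:
Broadcast: 25.160.255.255


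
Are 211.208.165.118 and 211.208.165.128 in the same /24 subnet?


Mask: 255.255.255.0
211.208.165.118 AND mask = 211.208.165.0
211.208.165.128 AND mask = 211.208.165.0
Yes, same subnet (211.208.165.0)


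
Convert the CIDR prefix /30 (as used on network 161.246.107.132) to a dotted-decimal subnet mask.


/30 means 30 network bits, 2 host bits
Binary: 11111111111111111111111111111100
Mask: 255.255.255.252


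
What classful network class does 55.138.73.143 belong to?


First octet: 55
Binary: 00110111
0xxxxxxx -> Class A (1-126)
Class A, default mask 255.0.0.0 (/8)


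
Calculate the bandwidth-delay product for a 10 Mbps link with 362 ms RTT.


BDP = bandwidth * RTT
= 10 Mbps * 362 ms
= 10 * 1e6 * 362 / 1000 bits
= 3620000 bits
= 452500 bytes
= 441.8945 KB
BDP = 3620000 bits (452500 bytes)


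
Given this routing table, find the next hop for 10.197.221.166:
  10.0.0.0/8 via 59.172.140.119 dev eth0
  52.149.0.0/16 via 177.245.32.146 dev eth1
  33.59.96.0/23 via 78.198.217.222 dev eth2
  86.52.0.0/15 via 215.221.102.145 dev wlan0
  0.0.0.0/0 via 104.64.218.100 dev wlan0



Longest prefix match for 10.197.221.166:
  /8 10.0.0.0: MATCH
  /16 52.149.0.0: no
  /23 33.59.96.0: no
  /15 86.52.0.0: no
  /0 0.0.0.0: MATCH
Selected: next-hop 59.172.140.119 via eth0 (matched /8)


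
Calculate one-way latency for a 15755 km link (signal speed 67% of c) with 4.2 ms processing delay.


Speed = 0.67 * 3e5 km/s = 201000 km/s
Propagation delay = 15755 / 201000 = 0.0784 s = 78.3831 ms
Processing delay = 4.2 ms
Total one-way latency = 82.5831 ms


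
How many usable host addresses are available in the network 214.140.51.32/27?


Host bits = 32 - 27 = 5
Total addresses = 2^5 = 32
Usable = total - 2 (network and broadcast)
Usable hosts: 30


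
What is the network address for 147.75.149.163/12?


IP:   10010011.01001011.10010101.10100011
Mask: 11111111.11110000.00000000.00000000
AND operation:
Net:  10010011.01000000.00000000.00000000
Network: 147.64.0.0/12


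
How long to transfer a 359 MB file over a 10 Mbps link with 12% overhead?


Effective throughput = 10 * (1 - 12/100) = 8.8 Mbps
File size in Mb = 359 * 8 = 2872 Mb
Time = 2872 / 8.8
Time = 326.3636 seconds


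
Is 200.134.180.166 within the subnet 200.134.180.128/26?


Subnet network: 200.134.180.128
Test IP AND mask: 200.134.180.128
Yes, 200.134.180.166 is in 200.134.180.128/26


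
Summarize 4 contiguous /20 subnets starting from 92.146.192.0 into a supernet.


Original prefix: /20
Number of subnets: 4 = 2^2
New prefix = 20 - 2 = 18
Supernet: 92.146.192.0/18


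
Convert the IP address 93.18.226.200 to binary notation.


93 = 01011101
18 = 00010010
226 = 11100010
200 = 11001000
Binary: 01011101.00010010.11100010.11001000


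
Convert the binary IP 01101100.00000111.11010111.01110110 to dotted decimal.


01101100 = 108
00000111 = 7
11010111 = 215
01110110 = 118
IP: 108.7.215.118


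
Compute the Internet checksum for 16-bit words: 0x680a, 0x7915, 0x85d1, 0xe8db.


Sum all words (with carry folding):
+ 0x680a = 0x680a
+ 0x7915 = 0xe11f
+ 0x85d1 = 0x66f1
+ 0xe8db = 0x4fcd
One's complement: ~0x4fcd
Checksum = 0xb032


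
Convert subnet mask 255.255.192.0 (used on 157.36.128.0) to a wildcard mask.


Subnet mask: 255.255.192.0
Wildcard = 255.255.255.255 - subnet mask
255 - 255 = 0
255 - 255 = 0
255 - 192 = 63
255 - 0 = 255
Wildcard: 0.0.63.255


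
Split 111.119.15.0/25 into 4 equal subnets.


New prefix = 25 + 2 = 27
Each subnet has 32 addresses
  111.119.15.0/27
  111.119.15.32/27
  111.119.15.64/27
  111.119.15.96/27
Subnets: 111.119.15.0/27, 111.119.15.32/27, 111.119.15.64/27, 111.119.15.96/27


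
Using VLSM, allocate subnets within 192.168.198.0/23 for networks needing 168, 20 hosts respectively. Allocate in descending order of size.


168 hosts -> /24 (254 usable): 192.168.198.0/24
20 hosts -> /27 (30 usable): 192.168.199.0/27
Allocation: 192.168.198.0/24 (168 hosts, 254 usable); 192.168.199.0/27 (20 hosts, 30 usable)


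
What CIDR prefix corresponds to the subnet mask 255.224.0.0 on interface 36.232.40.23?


Binary: 11111111.11100000.00000000.00000000
Count leading 1s
Prefix: /11


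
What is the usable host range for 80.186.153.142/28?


Network: 80.186.153.128
Broadcast: 80.186.153.143
First usable = network + 1
Last usable = broadcast - 1
Range: 80.186.153.129 to 80.186.153.142


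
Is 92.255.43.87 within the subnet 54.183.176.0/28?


Subnet network: 54.183.176.0
Test IP AND mask: 92.255.43.80
No, 92.255.43.87 is not in 54.183.176.0/28


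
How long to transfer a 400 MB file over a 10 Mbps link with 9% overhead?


Effective throughput = 10 * (1 - 9/100) = 9.1 Mbps
File size in Mb = 400 * 8 = 3200 Mb
Time = 3200 / 9.1
Time = 351.6484 seconds


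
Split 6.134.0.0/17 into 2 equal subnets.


New prefix = 17 + 1 = 18
Each subnet has 16384 addresses
  6.134.0.0/18
  6.134.64.0/18
Subnets: 6.134.0.0/18, 6.134.64.0/18


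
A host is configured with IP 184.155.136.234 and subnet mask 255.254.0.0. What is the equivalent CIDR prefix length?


Binary: 11111111.11111110.00000000.00000000
Count leading 1s
Prefix: /15


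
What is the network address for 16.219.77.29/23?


IP:   00010000.11011011.01001101.00011101
Mask: 11111111.11111111.11111110.00000000
AND operation:
Net:  00010000.11011011.01001100.00000000
Network: 16.219.76.0/23


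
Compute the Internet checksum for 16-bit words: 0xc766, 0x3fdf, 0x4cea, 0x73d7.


Sum all words (with carry folding):
+ 0xc766 = 0xc766
+ 0x3fdf = 0x0746
+ 0x4cea = 0x5430
+ 0x73d7 = 0xc807
One's complement: ~0xc807
Checksum = 0x37f8


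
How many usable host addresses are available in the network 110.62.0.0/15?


Host bits = 32 - 15 = 17
Total addresses = 2^17 = 131072
Usable = total - 2 (network and broadcast)
Usable hosts: 131070


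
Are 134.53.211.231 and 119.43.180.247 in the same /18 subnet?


Mask: 255.255.192.0
134.53.211.231 AND mask = 134.53.192.0
119.43.180.247 AND mask = 119.43.128.0
No, different subnets (134.53.192.0 vs 119.43.128.0)


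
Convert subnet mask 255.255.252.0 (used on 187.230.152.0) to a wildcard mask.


Subnet mask: 255.255.252.0
Wildcard = 255.255.255.255 - subnet mask
255 - 255 = 0
255 - 255 = 0
255 - 252 = 3
255 - 0 = 255
Wildcard: 0.0.3.255


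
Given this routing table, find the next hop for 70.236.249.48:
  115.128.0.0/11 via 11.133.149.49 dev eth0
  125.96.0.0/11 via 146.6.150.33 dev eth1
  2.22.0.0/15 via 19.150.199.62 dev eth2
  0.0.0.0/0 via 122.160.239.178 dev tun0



Longest prefix match for 70.236.249.48:
  /11 115.128.0.0: no
  /11 125.96.0.0: no
  /15 2.22.0.0: no
  /0 0.0.0.0: MATCH
Selected: next-hop 122.160.239.178 via tun0 (matched /0)


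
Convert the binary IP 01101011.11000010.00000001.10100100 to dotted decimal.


01101011 = 107
11000010 = 194
00000001 = 1
10100100 = 164
IP: 107.194.1.164


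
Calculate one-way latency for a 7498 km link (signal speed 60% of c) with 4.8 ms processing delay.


Speed = 0.6 * 3e5 km/s = 180000 km/s
Propagation delay = 7498 / 180000 = 0.0417 s = 41.6556 ms
Processing delay = 4.8 ms
Total one-way latency = 46.4556 ms


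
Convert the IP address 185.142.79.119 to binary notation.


185 = 10111001
142 = 10001110
79 = 01001111
119 = 01110111
Binary: 10111001.10001110.01001111.01110111


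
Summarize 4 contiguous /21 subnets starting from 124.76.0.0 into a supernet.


Original prefix: /21
Number of subnets: 4 = 2^2
New prefix = 21 - 2 = 19
Supernet: 124.76.0.0/19


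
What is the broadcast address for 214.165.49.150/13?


Network: 214.160.0.0/13
Host bits = 19
Set all host bits to 1:
Broadcast: 214.167.255.255


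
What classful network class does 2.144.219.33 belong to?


First octet: 2
Binary: 00000010
0xxxxxxx -> Class A (1-126)
Class A, default mask 255.0.0.0 (/8)


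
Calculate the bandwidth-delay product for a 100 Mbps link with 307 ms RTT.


BDP = bandwidth * RTT
= 100 Mbps * 307 ms
= 100 * 1e6 * 307 / 1000 bits
= 30700000 bits
= 3837500 bytes
= 3747.5586 KB
BDP = 30700000 bits (3837500 bytes)


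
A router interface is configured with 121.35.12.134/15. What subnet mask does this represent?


/15 means 15 network bits, 17 host bits
Binary: 11111111111111100000000000000000
Mask: 255.254.0.0


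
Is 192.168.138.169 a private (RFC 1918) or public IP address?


RFC 1918 private ranges:
  10.0.0.0/8 (10.0.0.0 - 10.255.255.255)
  172.16.0.0/12 (172.16.0.0 - 172.31.255.255)
  192.168.0.0/16 (192.168.0.0 - 192.168.255.255)
Private (in 192.168.0.0/16)


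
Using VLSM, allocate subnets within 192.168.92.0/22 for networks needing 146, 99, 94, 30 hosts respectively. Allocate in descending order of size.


146 hosts -> /24 (254 usable): 192.168.92.0/24
99 hosts -> /25 (126 usable): 192.168.93.0/25
94 hosts -> /25 (126 usable): 192.168.93.128/25
30 hosts -> /27 (30 usable): 192.168.94.0/27
Allocation: 192.168.92.0/24 (146 hosts, 254 usable); 192.168.93.0/25 (99 hosts, 126 usable); 192.168.93.128/25 (94 hosts, 126 usable); 192.168.94.0/27 (30 hosts, 30 usable)


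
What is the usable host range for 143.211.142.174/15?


Network: 143.210.0.0
Broadcast: 143.211.255.255
First usable = network + 1
Last usable = broadcast - 1
Range: 143.210.0.1 to 143.211.255.254


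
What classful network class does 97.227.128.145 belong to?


First octet: 97
Binary: 01100001
0xxxxxxx -> Class A (1-126)
Class A, default mask 255.0.0.0 (/8)


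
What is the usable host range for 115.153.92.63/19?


Network: 115.153.64.0
Broadcast: 115.153.95.255
First usable = network + 1
Last usable = broadcast - 1
Range: 115.153.64.1 to 115.153.95.254


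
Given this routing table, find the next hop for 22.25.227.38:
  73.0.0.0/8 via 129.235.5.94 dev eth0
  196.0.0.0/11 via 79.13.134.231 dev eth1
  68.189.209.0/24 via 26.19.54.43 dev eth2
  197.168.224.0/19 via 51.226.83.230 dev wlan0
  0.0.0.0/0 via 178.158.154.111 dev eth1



Longest prefix match for 22.25.227.38:
  /8 73.0.0.0: no
  /11 196.0.0.0: no
  /24 68.189.209.0: no
  /19 197.168.224.0: no
  /0 0.0.0.0: MATCH
Selected: next-hop 178.158.154.111 via eth1 (matched /0)


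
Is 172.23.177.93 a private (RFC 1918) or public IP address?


RFC 1918 private ranges:
  10.0.0.0/8 (10.0.0.0 - 10.255.255.255)
  172.16.0.0/12 (172.16.0.0 - 172.31.255.255)
  192.168.0.0/16 (192.168.0.0 - 192.168.255.255)
Private (in 172.16.0.0/12)


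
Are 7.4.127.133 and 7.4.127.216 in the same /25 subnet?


Mask: 255.255.255.128
7.4.127.133 AND mask = 7.4.127.128
7.4.127.216 AND mask = 7.4.127.128
Yes, same subnet (7.4.127.128)


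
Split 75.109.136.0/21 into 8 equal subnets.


New prefix = 21 + 3 = 24
Each subnet has 256 addresses
  75.109.136.0/24
  75.109.137.0/24
  75.109.138.0/24
  75.109.139.0/24
  75.109.140.0/24
  75.109.141.0/24
  75.109.142.0/24
  75.109.143.0/24
Subnets: 75.109.136.0/24, 75.109.137.0/24, 75.109.138.0/24, 75.109.139.0/24, 75.109.140.0/24, 75.109.141.0/24, 75.109.142.0/24, 75.109.143.0/24


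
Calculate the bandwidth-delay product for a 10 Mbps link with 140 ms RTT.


BDP = bandwidth * RTT
= 10 Mbps * 140 ms
= 10 * 1e6 * 140 / 1000 bits
= 1400000 bits
= 175000 bytes
= 170.8984 KB
BDP = 1400000 bits (175000 bytes)


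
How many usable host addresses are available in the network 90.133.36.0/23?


Host bits = 32 - 23 = 9
Total addresses = 2^9 = 512
Usable = total - 2 (network and broadcast)
Usable hosts: 510


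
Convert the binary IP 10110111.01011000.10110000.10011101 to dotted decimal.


10110111 = 183
01011000 = 88
10110000 = 176
10011101 = 157
IP: 183.88.176.157


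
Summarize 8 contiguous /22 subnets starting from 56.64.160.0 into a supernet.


Original prefix: /22
Number of subnets: 8 = 2^3
New prefix = 22 - 3 = 19
Supernet: 56.64.160.0/19


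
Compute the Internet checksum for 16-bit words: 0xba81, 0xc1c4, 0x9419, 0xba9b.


Sum all words (with carry folding):
+ 0xba81 = 0xba81
+ 0xc1c4 = 0x7c46
+ 0x9419 = 0x1060
+ 0xba9b = 0xcafb
One's complement: ~0xcafb
Checksum = 0x3504


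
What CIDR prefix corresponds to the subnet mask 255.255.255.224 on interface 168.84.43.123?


Binary: 11111111.11111111.11111111.11100000
Count leading 1s
Prefix: /27


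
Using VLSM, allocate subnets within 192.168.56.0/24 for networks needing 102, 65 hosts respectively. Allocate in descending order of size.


102 hosts -> /25 (126 usable): 192.168.56.0/25
65 hosts -> /25 (126 usable): 192.168.56.128/25
Allocation: 192.168.56.0/25 (102 hosts, 126 usable); 192.168.56.128/25 (65 hosts, 126 usable)


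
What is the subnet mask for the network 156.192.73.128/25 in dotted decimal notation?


/25 means 25 network bits, 7 host bits
Binary: 11111111111111111111111110000000
Mask: 255.255.255.128


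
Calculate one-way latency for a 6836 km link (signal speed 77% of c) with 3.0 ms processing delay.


Speed = 0.77 * 3e5 km/s = 231000 km/s
Propagation delay = 6836 / 231000 = 0.0296 s = 29.5931 ms
Processing delay = 3.0 ms
Total one-way latency = 32.5931 ms


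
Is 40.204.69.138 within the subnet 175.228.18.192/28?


Subnet network: 175.228.18.192
Test IP AND mask: 40.204.69.128
No, 40.204.69.138 is not in 175.228.18.192/28


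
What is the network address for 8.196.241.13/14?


IP:   00001000.11000100.11110001.00001101
Mask: 11111111.11111100.00000000.00000000
AND operation:
Net:  00001000.11000100.00000000.00000000
Network: 8.196.0.0/14


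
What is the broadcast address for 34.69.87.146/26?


Network: 34.69.87.128/26
Host bits = 6
Set all host bits to 1:
Broadcast: 34.69.87.191


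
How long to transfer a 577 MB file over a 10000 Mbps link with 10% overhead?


Effective throughput = 10000 * (1 - 10/100) = 9000 Mbps
File size in Mb = 577 * 8 = 4616 Mb
Time = 4616 / 9000
Time = 0.5129 seconds


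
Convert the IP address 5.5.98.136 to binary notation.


5 = 00000101
5 = 00000101
98 = 01100010
136 = 10001000
Binary: 00000101.00000101.01100010.10001000


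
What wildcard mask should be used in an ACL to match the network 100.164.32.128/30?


Subnet mask: 255.255.255.252
Wildcard = 255.255.255.255 - subnet mask
255 - 255 = 0
255 - 255 = 0
255 - 255 = 0
255 - 252 = 3
Wildcard: 0.0.0.3


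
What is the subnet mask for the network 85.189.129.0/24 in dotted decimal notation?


/24 means 24 network bits, 8 host bits
Binary: 11111111111111111111111100000000
Mask: 255.255.255.0


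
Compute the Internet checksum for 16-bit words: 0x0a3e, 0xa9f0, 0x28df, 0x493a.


Sum all words (with carry folding):
+ 0x0a3e = 0x0a3e
+ 0xa9f0 = 0xb42e
+ 0x28df = 0xdd0d
+ 0x493a = 0x2648
One's complement: ~0x2648
Checksum = 0xd9b7


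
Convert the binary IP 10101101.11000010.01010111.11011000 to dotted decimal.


10101101 = 173
11000010 = 194
01010111 = 87
11011000 = 216
IP: 173.194.87.216


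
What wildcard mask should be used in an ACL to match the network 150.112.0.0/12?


Subnet mask: 255.240.0.0
Wildcard = 255.255.255.255 - subnet mask
255 - 255 = 0
255 - 240 = 15
255 - 0 = 255
255 - 0 = 255
Wildcard: 0.15.255.255


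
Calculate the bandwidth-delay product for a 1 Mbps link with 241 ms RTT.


BDP = bandwidth * RTT
= 1 Mbps * 241 ms
= 1 * 1e6 * 241 / 1000 bits
= 241000 bits
= 30125 bytes
= 29.4189 KB
BDP = 241000 bits (30125 bytes)


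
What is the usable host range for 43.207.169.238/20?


Network: 43.207.160.0
Broadcast: 43.207.175.255
First usable = network + 1
Last usable = broadcast - 1
Range: 43.207.160.1 to 43.207.175.254


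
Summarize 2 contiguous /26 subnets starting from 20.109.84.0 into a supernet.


Original prefix: /26
Number of subnets: 2 = 2^1
New prefix = 26 - 1 = 25
Supernet: 20.109.84.0/25


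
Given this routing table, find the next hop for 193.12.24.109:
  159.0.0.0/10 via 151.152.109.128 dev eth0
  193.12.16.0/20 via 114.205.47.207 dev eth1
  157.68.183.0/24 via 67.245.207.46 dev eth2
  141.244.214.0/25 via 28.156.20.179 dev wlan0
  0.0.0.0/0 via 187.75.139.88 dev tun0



Longest prefix match for 193.12.24.109:
  /10 159.0.0.0: no
  /20 193.12.16.0: MATCH
  /24 157.68.183.0: no
  /25 141.244.214.0: no
  /0 0.0.0.0: MATCH
Selected: next-hop 114.205.47.207 via eth1 (matched /20)


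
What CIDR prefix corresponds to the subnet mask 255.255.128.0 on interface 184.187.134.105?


Binary: 11111111.11111111.10000000.00000000
Count leading 1s
Prefix: /17


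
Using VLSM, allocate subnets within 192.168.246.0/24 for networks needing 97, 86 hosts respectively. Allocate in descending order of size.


97 hosts -> /25 (126 usable): 192.168.246.0/25
86 hosts -> /25 (126 usable): 192.168.246.128/25
Allocation: 192.168.246.0/25 (97 hosts, 126 usable); 192.168.246.128/25 (86 hosts, 126 usable)


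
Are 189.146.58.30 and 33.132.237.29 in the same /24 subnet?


Mask: 255.255.255.0
189.146.58.30 AND mask = 189.146.58.0
33.132.237.29 AND mask = 33.132.237.0
No, different subnets (189.146.58.0 vs 33.132.237.0)


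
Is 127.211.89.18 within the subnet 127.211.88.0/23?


Subnet network: 127.211.88.0
Test IP AND mask: 127.211.88.0
Yes, 127.211.89.18 is in 127.211.88.0/23


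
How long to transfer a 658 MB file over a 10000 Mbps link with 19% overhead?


Effective throughput = 10000 * (1 - 19/100) = 8100.0 Mbps
File size in Mb = 658 * 8 = 5264 Mb
Time = 5264 / 8100.0
Time = 0.6499 seconds


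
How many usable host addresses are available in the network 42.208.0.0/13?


Host bits = 32 - 13 = 19
Total addresses = 2^19 = 524288
Usable = total - 2 (network and broadcast)
Usable hosts: 524286


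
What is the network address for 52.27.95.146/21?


IP:   00110100.00011011.01011111.10010010
Mask: 11111111.11111111.11111000.00000000
AND operation:
Net:  00110100.00011011.01011000.00000000
Network: 52.27.88.0/21


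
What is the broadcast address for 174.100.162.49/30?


Network: 174.100.162.48/30
Host bits = 2
Set all host bits to 1:
Broadcast: 174.100.162.51


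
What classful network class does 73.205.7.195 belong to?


First octet: 73
Binary: 01001001
0xxxxxxx -> Class A (1-126)
Class A, default mask 255.0.0.0 (/8)


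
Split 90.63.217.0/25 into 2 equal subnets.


New prefix = 25 + 1 = 26
Each subnet has 64 addresses
  90.63.217.0/26
  90.63.217.64/26
Subnets: 90.63.217.0/26, 90.63.217.64/26


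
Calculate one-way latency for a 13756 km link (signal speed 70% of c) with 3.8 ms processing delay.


Speed = 0.7 * 3e5 km/s = 210000 km/s
Propagation delay = 13756 / 210000 = 0.0655 s = 65.5048 ms
Processing delay = 3.8 ms
Total one-way latency = 69.3048 ms


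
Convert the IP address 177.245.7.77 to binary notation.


177 = 10110001
245 = 11110101
7 = 00000111
77 = 01001101
Binary: 10110001.11110101.00000111.01001101


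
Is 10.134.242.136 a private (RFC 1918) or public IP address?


RFC 1918 private ranges:
  10.0.0.0/8 (10.0.0.0 - 10.255.255.255)
  172.16.0.0/12 (172.16.0.0 - 172.31.255.255)
  192.168.0.0/16 (192.168.0.0 - 192.168.255.255)
Private (in 10.0.0.0/8)


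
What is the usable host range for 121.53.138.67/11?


Network: 121.32.0.0
Broadcast: 121.63.255.255
First usable = network + 1
Last usable = broadcast - 1
Range: 121.32.0.1 to 121.63.255.254
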